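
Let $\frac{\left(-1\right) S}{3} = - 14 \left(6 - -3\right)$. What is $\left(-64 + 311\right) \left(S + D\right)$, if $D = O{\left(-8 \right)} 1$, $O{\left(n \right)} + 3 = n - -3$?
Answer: $91390$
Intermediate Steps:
$O{\left(n \right)} = n$ ($O{\left(n \right)} = -3 + \left(n - -3\right) = -3 + \left(n + 3\right) = -3 + \left(3 + n\right) = n$)
$S = 378$ ($S = - 3 \left(- 14 \left(6 - -3\right)\right) = - 3 \left(- 14 \left(6 + 3\right)\right) = - 3 \left(\left(-14\right) 9\right) = \left(-3\right) \left(-126\right) = 378$)
$D = -8$ ($D = \left(-8\right) 1 = -8$)
$\left(-64 + 311\right) \left(S + D\right) = \left(-64 + 311\right) \left(378 - 8\right) = 247 \cdot 370 = 91390$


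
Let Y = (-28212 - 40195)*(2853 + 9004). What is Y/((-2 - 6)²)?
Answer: -811101799/64 ≈ -1.2673e+7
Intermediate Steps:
Y = -811101799 (Y = -68407*11857 = -811101799)
Y/((-2 - 6)²) = -811101799/(-2 - 6)² = -811101799/((-8)²) = -811101799/64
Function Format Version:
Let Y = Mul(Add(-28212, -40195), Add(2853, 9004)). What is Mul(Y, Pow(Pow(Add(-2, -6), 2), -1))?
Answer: Rational(-811101799, 64) ≈ -1.2673e+7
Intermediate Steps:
Y = -811101799 (Y = Mul(-68407, 11857) = -811101799)
Mul(Y, Pow(Pow(Add(-2, -6), 2), -1)) = Mul(-811101799, Pow(Pow(Add(-2, -6), 2), -1)) = Mul(-811101799, Pow(Pow(-8, 2), -1)) = Mul(-811101799, Pow(64, -1)) = Mul(-811101799, Rational(1, 64)) = Rational(-811101799, 64)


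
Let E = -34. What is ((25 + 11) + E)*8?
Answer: 16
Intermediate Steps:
((25 + 11) + E)*8 = ((25 + 11) - 34)*8 = (36 - 34)*8 = 2*8 = 16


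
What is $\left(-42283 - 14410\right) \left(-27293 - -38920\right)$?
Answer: $-659169511$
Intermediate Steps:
$\left(-42283 - 14410\right) \left(-27293 - -38920\right) = - 56693 \left(-27293 + 38920\right) = \left(-56693\right) 11627 = -659169511$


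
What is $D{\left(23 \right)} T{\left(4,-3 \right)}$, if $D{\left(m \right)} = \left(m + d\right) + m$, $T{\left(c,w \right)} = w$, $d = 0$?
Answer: $-138$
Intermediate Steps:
$D{\left(m \right)} = 2 m$ ($D{\left(m \right)} = \left(m + 0\right) + m = m + m = 2 m$)
$D{\left(23 \right)} T{\left(4,-3 \right)} = 2 \cdot 23 \left(-3\right) = 46 \left(-3\right) = -138$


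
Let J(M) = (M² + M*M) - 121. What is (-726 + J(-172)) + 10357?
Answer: 68678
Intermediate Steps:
J(M) = -121 + 2*M² (J(M) = (M² + M²) - 121 = 2*M² - 121 = -121 + 2*M²)
(-726 + J(-172)) + 10357 = (-726 + (-121 + 2*(-172)²)) + 10357 = (-726 + (-121 + 2*29584)) + 10357 = (-726 + (-121 + 59168)) + 10357 = (-726 + 59047) + 10357 = 58321 + 10357 = 68678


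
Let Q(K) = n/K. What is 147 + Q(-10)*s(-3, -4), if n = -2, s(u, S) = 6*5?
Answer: 153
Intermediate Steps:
s(u, S) = 30
Q(K) = -2/K
147 + Q(-10)*s(-3, -4) = 147 - 2/(-10)*30 = 147 - 2*(-⅒)*30 = 147 + (⅕)*30 = 147 + 6 = 153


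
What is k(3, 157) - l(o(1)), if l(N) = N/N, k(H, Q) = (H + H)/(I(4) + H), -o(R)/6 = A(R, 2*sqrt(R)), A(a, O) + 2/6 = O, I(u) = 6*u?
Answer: -7/9 ≈ -0.77778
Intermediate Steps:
A(a, O) = -1/3 + O
o(R) = 2 - 12*sqrt(R) (o(R) = -6*(-1/3 + 2*sqrt(R)) = 2 - 12*sqrt(R))
k(H, Q) = 2*H/(24 + H) (k(H, Q) = (H + H)/(6*4 + H) = (2*H)/(24 + H) = 2*H/(24 + H))
l(N) = 1
k(3, 157) - l(o(1)) = 2*3/(24 + 3) - 1*1 = 2*3/27 - 1 = 2*3*(1/27) - 1 = 2/9 - 1 = -7/9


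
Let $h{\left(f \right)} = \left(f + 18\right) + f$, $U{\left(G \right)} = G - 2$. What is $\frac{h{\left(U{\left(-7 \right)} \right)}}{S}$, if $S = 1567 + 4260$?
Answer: $0$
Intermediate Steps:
$U{\left(G \right)} = -2 + G$ ($U{\left(G \right)} = G - 2 = -2 + G$)
$h{\left(f \right)} = 18 + 2 f$ ($h{\left(f \right)} = \left(18 + f\right) + f = 18 + 2 f$)
$S = 5827$
$\frac{h{\left(U{\left(-7 \right)} \right)}}{S} = \frac{18 + 2 \left(-2 - 7\right)}{5827} = \left(18 + 2 \left(-9\right)\right) \frac{1}{5827} = \left(18 - 18\right) \frac{1}{5827} = 0 \cdot \frac{1}{5827} = 0$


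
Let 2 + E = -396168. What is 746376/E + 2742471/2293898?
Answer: -312812838789/454386785330 ≈ -0.68843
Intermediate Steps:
E = -396170 (E = -2 - 396168 = -396170)
746376/E + 2742471/2293898 = 746376/(-396170) + 2742471/2293898 = 746376*(-1/396170) + 2742471*(1/2293898) = -373188/198085 + 2742471/2293898 = -312812838789/454386785330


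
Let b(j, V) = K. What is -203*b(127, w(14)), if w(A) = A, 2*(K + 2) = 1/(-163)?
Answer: 132559/326 ≈ 406.62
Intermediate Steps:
K = -653/326 (K = -2 + (½)/(-163) = -2 + (½)*(-1/163) = -2 - 1/326 = -653/326 ≈ -2.0031)
b(j, V) = -653/326
-203*b(127, w(14)) = -203*(-653/326) = 132559/326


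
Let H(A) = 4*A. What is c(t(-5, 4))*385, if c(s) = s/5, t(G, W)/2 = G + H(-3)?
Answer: -2618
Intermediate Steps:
t(G, W) = -24 + 2*G (t(G, W) = 2*(G + 4*(-3)) = 2*(G - 12) = 2*(-12 + G) = -24 + 2*G)
c(s) = s/5 (c(s) = s*(⅕) = s/5)
c(t(-5, 4))*385 = ((-24 + 2*(-5))/5)*385 = ((-24 - 10)/5)*385 = ((⅕)*(-34))*385 = -34/5*385 = -2618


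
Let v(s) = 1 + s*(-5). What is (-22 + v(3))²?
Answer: 1296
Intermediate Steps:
v(s) = 1 - 5*s
(-22 + v(3))² = (-22 + (1 - 5*3))² = (-22 + (1 - 15))² = (-22 - 14)² = (-36)² = 1296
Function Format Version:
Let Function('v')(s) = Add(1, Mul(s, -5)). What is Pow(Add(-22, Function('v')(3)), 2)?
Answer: 1296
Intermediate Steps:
Function('v')(s) = Add(1, Mul(-5, s))
Pow(Add(-22, Function('v')(3)), 2) = Pow(Add(-22, Add(1, Mul(-5, 3))), 2) = Pow(Add(-22, Add(1, -15)), 2) = Pow(Add(-22, -14), 2) = Pow(-36, 2) = 1296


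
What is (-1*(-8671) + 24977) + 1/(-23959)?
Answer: 806172431/23959 ≈ 33648.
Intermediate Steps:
(-1*(-8671) + 24977) + 1/(-23959) = (8671 + 24977) - 1/23959 = 33648 - 1/23959 = 806172431/23959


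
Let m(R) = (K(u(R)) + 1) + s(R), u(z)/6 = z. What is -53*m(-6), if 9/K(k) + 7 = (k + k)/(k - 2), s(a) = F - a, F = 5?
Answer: -52629/97 ≈ -542.57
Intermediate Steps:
s(a) = 5 - a
u(z) = 6*z
K(k) = 9/(-7 + 2*k/(-2 + k)) (K(k) = 9/(-7 + (k + k)/(k - 2)) = 9/(-7 + (2*k)/(-2 + k)) = 9/(-7 + 2*k/(-2 + k)))
m(R) = 6 - R + 9*(2 - 6*R)/(-14 + 30*R) (m(R) = (9*(2 - 6*R)/(-14 + 5*(6*R)) + 1) + (5 - R) = (9*(2 - 6*R)/(-14 + 30*R) + 1) + (5 - R) = (1 + 9*(2 - 6*R)/(-14 + 30*R)) + (5 - R) = 6 - R + 9*(2 - 6*R)/(-14 + 30*R))
-53*m(-6) = -53*(-33 - 15*(-6)**2 + 70*(-6))/(-7 + 15*(-6)) = -53*(-33 - 15*36 - 420)/(-7 - 90) = -53*(-33 - 540 - 420)/(-97) = -(-53)*(-993)/97 = -53*993/97 = -52629/97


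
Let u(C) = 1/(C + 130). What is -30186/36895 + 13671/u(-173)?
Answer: -21688866621/36895 ≈ -5.8785e+5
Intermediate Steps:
u(C) = 1/(130 + C)
-30186/36895 + 13671/u(-173) = -30186/36895 + 13671/(1/(130 - 173)) = -30186*1/36895 + 13671/(1/(-43)) = -30186/36895 + 13671/(-1/43) = -30186/36895 + 13671*(-43) = -30186/36895 - 587853 = -21688866621/36895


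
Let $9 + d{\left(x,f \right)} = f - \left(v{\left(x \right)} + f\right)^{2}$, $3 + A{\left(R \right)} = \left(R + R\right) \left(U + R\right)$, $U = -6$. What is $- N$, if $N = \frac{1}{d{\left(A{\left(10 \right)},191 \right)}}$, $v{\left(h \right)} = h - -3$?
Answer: $\frac{1}{73259} \approx 1.365 \cdot 10^{-5}$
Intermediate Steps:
$v{\left(h \right)} = 3 + h$ ($v{\left(h \right)} = h + 3 = 3 + h$)
$A{\left(R \right)} = -3 + 2 R \left(-6 + R\right)$ ($A{\left(R \right)} = -3 + \left(R + R\right) \left(-6 + R\right) = -3 + 2 R \left(-6 + R\right)$)
$d{\left(x,f \right)} = -9 + f - \left(3 + f + x\right)^{2}$ ($d{\left(x,f \right)} = -9 + \left(f - \left(\left(3 + x\right) + f\right)^{2}\right) = -9 + \left(f - \left(3 + f + x\right)^{2}\right) = -9 + f - \left(3 + f + x\right)^{2}$)
$N = - \frac{1}{73259}$ ($N = \frac{1}{-9 + 191 - \left(3 + 191 - \left(123 - 200\right)\right)^{2}} = \frac{1}{-9 + 191 - \left(3 + 191 - -77\right)^{2}} = \frac{1}{-9 + 191 - \left(3 + 191 + 77\right)^{2}} = \frac{1}{-9 + 191 - 271^{2}} = \frac{1}{-9 + 191 - 73441} = \frac{1}{-73259} = - \frac{1}{73259} \approx -1.365 \cdot 10^{-5}$)
$- N = \left(-1\right) \left(- \frac{1}{73259}\right) = \frac{1}{73259}$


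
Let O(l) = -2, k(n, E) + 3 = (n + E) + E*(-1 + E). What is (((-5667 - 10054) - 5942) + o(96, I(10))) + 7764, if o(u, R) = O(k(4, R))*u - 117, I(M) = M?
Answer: -14208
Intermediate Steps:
k(n, E) = -3 + E + n + E*(-1 + E) (k(n, E) = -3 + ((n + E) + E*(-1 + E)) = -3 + ((E + n) + E*(-1 + E)) = -3 + (E + n + E*(-1 + E)) = -3 + E + n + E*(-1 + E))
o(u, R) = -117 - 2*u (o(u, R) = -2*u - 117 = -117 - 2*u)
(((-5667 - 10054) - 5942) + o(96, I(10))) + 7764 = (((-5667 - 10054) - 5942) + (-117 - 2*96)) + 7764 = ((-15721 - 5942) + (-117 - 192)) + 7764 = (-21663 - 309) + 7764 = -21972 + 7764 = -14208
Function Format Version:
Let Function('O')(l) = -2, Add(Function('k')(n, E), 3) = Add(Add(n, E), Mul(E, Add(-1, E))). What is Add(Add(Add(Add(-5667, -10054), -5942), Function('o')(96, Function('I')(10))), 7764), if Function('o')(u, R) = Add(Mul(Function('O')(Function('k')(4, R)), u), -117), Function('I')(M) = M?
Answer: -14208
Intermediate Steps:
Function('k')(n, E) = Add(-3, E, n, Mul(E, Add(-1, E))) (Function('k')(n, E) = Add(-3, Add(Add(n, E), Mul(E, Add(-1, E)))) = Add(-3, Add(Add(E, n), Mul(E, Add(-1, E)))) = Add(-3, Add(E, n, Mul(E, Add(-1, E)))) = Add(-3, E, n, Mul(E, Add(-1, E))))
Function('o')(u, R) = Add(-117, Mul(-2, u)) (Function('o')(u, R) = Add(Mul(-2, u), -117) = Add(-117, Mul(-2, u)))
Add(Add(Add(Add(-5667, -10054), -5942), Function('o')(96, Function('I')(10))), 7764) = Add(Add(Add(Add(-5667, -10054), -5942), Add(-117, Mul(-2, 96))), 7764) = Add(Add(Add(-15721, -5942), Add(-117, -192)), 7764) = Add(Add(-21663, -309), 7764) = Add(-21972, 7764) = -14208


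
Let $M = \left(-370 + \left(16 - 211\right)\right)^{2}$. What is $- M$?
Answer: $-319225$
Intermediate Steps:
$M = 319225$ ($M = \left(-370 - 195\right)^{2} = \left(-565\right)^{2} = 319225$)
$- M = \left(-1\right) 319225 = -319225$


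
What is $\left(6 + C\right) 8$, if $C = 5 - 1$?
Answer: $80$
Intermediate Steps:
$C = 4$
$\left(6 + C\right) 8 = \left(6 + 4\right) 8 = 10 \cdot 8 = 80$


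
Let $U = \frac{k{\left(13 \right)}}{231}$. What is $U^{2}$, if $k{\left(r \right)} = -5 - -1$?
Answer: $\frac{16}{53361} \approx 0.00029984$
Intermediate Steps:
$k{\left(r \right)} = -4$ ($k{\left(r \right)} = -5 + 1 = -4$)
$U = - \frac{4}{231} \approx -0.017316$
$U^{2} = \left(- \frac{4}{231}\right)^{2} = \frac{16}{53361}$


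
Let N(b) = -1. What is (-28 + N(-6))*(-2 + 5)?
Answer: -87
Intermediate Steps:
(-28 + N(-6))*(-2 + 5) = (-28 - 1)*(-2 + 5) = -29*3 = -87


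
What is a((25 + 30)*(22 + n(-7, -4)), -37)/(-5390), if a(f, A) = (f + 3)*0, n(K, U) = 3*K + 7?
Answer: 0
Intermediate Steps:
n(K, U) = 7 + 3*K
a(f, A) = 0 (a(f, A) = (3 + f)*0 = 0)
a((25 + 30)*(22 + n(-7, -4)), -37)/(-5390) = 0/(-5390) = 0*(-1/5390) = 0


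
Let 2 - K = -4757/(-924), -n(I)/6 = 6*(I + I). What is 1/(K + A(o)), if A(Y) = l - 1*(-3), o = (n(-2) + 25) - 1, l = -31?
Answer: -924/28781 ≈ -0.032104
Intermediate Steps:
n(I) = -72*I (n(I) = -36*(I + I) = -36*2*I = -72*I)
K = -2909/924 (K = 2 - (-4757)/(-924) = 2 - (-4757)*(-1)/924 = 2 - 1*4757/924 = 2 - 4757/924 = -2909/924 ≈ -3.1483)
o = 168 (o = (-72*(-2) + 25) - 1 = (144 + 25) - 1 = 169 - 1 = 168)
A(Y) = -28 (A(Y) = -31 - 1*(-3) = -31 + 3 = -28)
1/(K + A(o)) = 1/(-2909/924 - 28) = 1/(-28781/924) = -924/28781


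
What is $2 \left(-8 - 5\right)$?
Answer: $-26$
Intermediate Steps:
$2 \left(-8 - 5\right) = 2 \left(-13\right) = -26$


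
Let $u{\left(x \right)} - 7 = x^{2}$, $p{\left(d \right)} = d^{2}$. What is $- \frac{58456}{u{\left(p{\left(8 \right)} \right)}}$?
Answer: $- \frac{58456}{4103} \approx -14.247$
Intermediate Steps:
$u{\left(x \right)} = 7 + x^{2}$
$- \frac{58456}{u{\left(p{\left(8 \right)} \right)}} = - \frac{58456}{7 + \left(8^{2}\right)^{2}} = - \frac{58456}{7 + 64^{2}} = - \frac{58456}{7 + 4096} = - \frac{58456}{4103}$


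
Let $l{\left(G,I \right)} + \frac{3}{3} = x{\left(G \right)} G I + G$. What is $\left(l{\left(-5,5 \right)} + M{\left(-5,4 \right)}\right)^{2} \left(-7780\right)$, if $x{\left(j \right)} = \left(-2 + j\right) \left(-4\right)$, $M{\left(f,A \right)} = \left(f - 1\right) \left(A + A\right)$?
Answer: $-4423054480$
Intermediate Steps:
$M{\left(f,A \right)} = 2 A \left(-1 + f\right)$ ($M{\left(f,A \right)} = \left(-1 + f\right) 2 A = 2 A \left(-1 + f\right)$)
$x{\left(j \right)} = 8 - 4 j$
$l{\left(G,I \right)} = -1 + G + G I \left(8 - 4 G\right)$ ($l{\left(G,I \right)} = -1 + \left(\left(8 - 4 G\right) G I + G\right) = -1 + \left(G \left(8 - 4 G\right) I + G\right) = -1 + \left(G I \left(8 - 4 G\right) + G\right) = -1 + \left(G + G I \left(8 - 4 G\right)\right) = -1 + G + G I \left(8 - 4 G\right)$)
$\left(l{\left(-5,5 \right)} + M{\left(-5,4 \right)}\right)^{2} \left(-7780\right) = \left(\left(-1 - 5 - \left(-20\right) 5 \left(-2 - 5\right)\right) + 2 \cdot 4 \left(-1 - 5\right)\right)^{2} \left(-7780\right) = \left(\left(-1 - 5 - \left(-20\right) 5 \left(-7\right)\right) + 2 \cdot 4 \left(-6\right)\right)^{2} \left(-7780\right) = \left(\left(-1 - 5 - 700\right) - 48\right)^{2} \left(-7780\right) = \left(-706 - 48\right)^{2} \left(-7780\right) = \left(-754\right)^{2} \left(-7780\right) = 568516 \left(-7780\right) = -4423054480$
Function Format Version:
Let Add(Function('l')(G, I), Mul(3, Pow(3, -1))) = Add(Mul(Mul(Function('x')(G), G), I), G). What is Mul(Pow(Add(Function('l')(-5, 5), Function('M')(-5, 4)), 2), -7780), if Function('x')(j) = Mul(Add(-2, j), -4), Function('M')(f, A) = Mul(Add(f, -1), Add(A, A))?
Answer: -4423054480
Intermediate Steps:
Function('M')(f, A) = Mul(2, A, Add(-1, f)) (Function('M')(f, A) = Mul(Add(-1, f), Mul(2, A)) = Mul(2, A, Add(-1, f)))
Function('x')(j) = Add(8, Mul(-4, j))
Function('l')(G, I) = Add(-1, G, Mul(G, I, Add(8, Mul(-4, G)))) (Function('l')(G, I) = Add(-1, Add(Mul(Mul(Add(8, Mul(-4, G)), G), I), G)) = Add(-1, Add(Mul(Mul(G, Add(8, Mul(-4, G))), I), G)) = Add(-1, Add(Mul(G, I, Add(8, Mul(-4, G))), G)) = Add(-1, Add(G, Mul(G, I, Add(8, Mul(-4, G))))) = Add(-1, G, Mul(G, I, Add(8, Mul(-4, G)))))
Mul(Pow(Add(Function('l')(-5, 5), Function('M')(-5, 4)), 2), -7780) = Mul(Pow(Add(Add(-1, -5, Mul(-4, -5, 5, Add(-2, -5))), Mul(2, 4, Add(-1, -5))), 2), -7780) = Mul(Pow(Add(Add(-1, -5, Mul(-4, -5, 5, -7)), Mul(2, 4, -6)), 2), -7780) = Mul(Pow(Add(Add(-1, -5, -700), -48), 2), -7780) = Mul(Pow(Add(-706, -48), 2), -7780) = Mul(Pow(-754, 2), -7780) = Mul(568516, -7780) = -4423054480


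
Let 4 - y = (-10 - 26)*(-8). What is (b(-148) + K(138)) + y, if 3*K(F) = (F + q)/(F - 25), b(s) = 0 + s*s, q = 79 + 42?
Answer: 7329439/339 ≈ 21621.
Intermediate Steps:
q = 121
b(s) = s**2 (b(s) = 0 + s**2 = s**2)
K(F) = (121 + F)/(3*(-25 + F)) (K(F) = ((F + 121)/(F - 25))/3 = ((121 + F)/(-25 + F))/3 = (121 + F)/(3*(-25 + F)))
y = -284 (y = 4 - (-10 - 26)*(-8) = 4 - (-36)*(-8) = 4 - 1*288 = 4 - 288 = -284)
(b(-148) + K(138)) + y = ((-148)**2 + (121 + 138)/(3*(-25 + 138))) - 284 = (21904 + (1/3)*259/113) - 284 = (21904 + (1/3)*(1/113)*259) - 284 = (21904 + 259/339) - 284 = 7425715/339 - 284 = 7329439/339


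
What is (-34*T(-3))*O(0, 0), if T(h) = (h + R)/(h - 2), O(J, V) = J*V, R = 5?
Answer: 0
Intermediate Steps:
T(h) = (5 + h)/(-2 + h) (T(h) = (h + 5)/(h - 2) = (5 + h)/(-2 + h))
(-34*T(-3))*O(0, 0) = (-34*(5 - 3)/(-2 - 3))*(0*0) = -34*2/(-5)*0 = -(-34)*2/5*0 = -34*(-⅖)*0 = (68/5)*0 = 0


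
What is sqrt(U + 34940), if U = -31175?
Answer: sqrt(3765) ≈ 61.360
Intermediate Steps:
sqrt(U + 34940) = sqrt(-31175 + 34940) = sqrt(3765)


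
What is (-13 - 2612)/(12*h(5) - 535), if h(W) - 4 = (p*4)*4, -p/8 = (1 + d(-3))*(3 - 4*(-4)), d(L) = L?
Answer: -2625/57881 ≈ -0.045352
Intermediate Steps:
p = 304 (p = -8*(1 - 3)*(3 - 4*(-4)) = -(-16)*(3 + 16) = -(-16)*19 = -8*(-38) = 304)
h(W) = 4868 (h(W) = 4 + (304*4)*4 = 4 + 1216*4 = 4 + 4864 = 4868)
(-13 - 2612)/(12*h(5) - 535) = (-13 - 2612)/(12*4868 - 535) = -2625/(58416 - 535) = -2625/57881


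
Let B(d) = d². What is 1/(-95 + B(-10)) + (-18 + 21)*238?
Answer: 3571/5 ≈ 714.20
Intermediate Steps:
1/(-95 + B(-10)) + (-18 + 21)*238 = 1/(-95 + (-10)²) + (-18 + 21)*238 = 1/(-95 + 100) + 3*238 = 1/5 + 714 = ⅕ + 714 = 3571/5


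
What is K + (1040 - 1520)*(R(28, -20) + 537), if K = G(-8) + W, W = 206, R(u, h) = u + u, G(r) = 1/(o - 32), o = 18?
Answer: -3982077/14 ≈ -2.8443e+5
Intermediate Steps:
G(r) = -1/14 (G(r) = 1/(18 - 32) = 1/(-14) = -1/14)
R(u, h) = 2*u
K = 2883/14 (K = -1/14 + 206 = 2883/14 ≈ 205.93)
K + (1040 - 1520)*(R(28, -20) + 537) = 2883/14 + (1040 - 1520)*(2*28 + 537) = 2883/14 - 480*(56 + 537) = 2883/14 - 480*593 = 2883/14 - 284640 = -3982077/14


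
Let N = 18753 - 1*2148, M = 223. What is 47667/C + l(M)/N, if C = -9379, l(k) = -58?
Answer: -792054517/155738295 ≈ -5.0858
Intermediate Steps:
N = 16605 (N = 18753 - 2148 = 16605)
47667/C + l(M)/N = 47667/(-9379) - 58/16605 = 47667*(-1/9379) - 58*1/16605 = -47667/9379 - 58/16605 = -792054517/155738295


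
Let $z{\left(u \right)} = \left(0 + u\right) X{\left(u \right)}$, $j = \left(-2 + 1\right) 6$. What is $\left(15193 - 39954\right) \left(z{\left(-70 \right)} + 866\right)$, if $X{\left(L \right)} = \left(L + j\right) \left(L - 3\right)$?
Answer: $9594738934$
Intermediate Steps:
$j = -6$ ($j = \left(-1\right) 6 = -6$)
$X{\left(L \right)} = \left(-6 + L\right) \left(-3 + L\right)$ ($X{\left(L \right)} = \left(L - 6\right) \left(L - 3\right) = \left(-6 + L\right) \left(-3 + L\right)$)
$z{\left(u \right)} = u \left(18 + u^{2} - 9 u\right)$ ($z{\left(u \right)} = \left(0 + u\right) \left(18 + u^{2} - 9 u\right) = u \left(18 + u^{2} - 9 u\right)$)
$\left(15193 - 39954\right) \left(z{\left(-70 \right)} + 866\right) = \left(15193 - 39954\right) \left(- 70 \left(18 + \left(-70\right)^{2} - -630\right) + 866\right) = - 24761 \left(- 70 \left(18 + 4900 + 630\right) + 866\right) = - 24761 \left(\left(-70\right) 5548 + 866\right) = - 24761 \left(-388360 + 866\right) = \left(-24761\right) \left(-387494\right) = 9594738934$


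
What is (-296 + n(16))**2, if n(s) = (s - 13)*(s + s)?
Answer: 40000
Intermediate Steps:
n(s) = 2*s*(-13 + s) (n(s) = (-13 + s)*(2*s) = 2*s*(-13 + s))
(-296 + n(16))**2 = (-296 + 2*16*(-13 + 16))**2 = (-296 + 2*16*3)**2 = (-296 + 96)**2 = (-200)**2 = 40000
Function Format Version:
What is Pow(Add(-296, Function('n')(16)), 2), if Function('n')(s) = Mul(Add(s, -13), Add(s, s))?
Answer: 40000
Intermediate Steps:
Function('n')(s) = Mul(2, s, Add(-13, s)) (Function('n')(s) = Mul(Add(-13, s), Mul(2, s)) = Mul(2, s, Add(-13, s)))
Pow(Add(-296, Function('n')(16)), 2) = Pow(Add(-296, Mul(2, 16, Add(-13, 16))), 2) = Pow(Add(-296, Mul(2, 16, 3)), 2) = Pow(Add(-296, 96), 2) = Pow(-200, 2) = 40000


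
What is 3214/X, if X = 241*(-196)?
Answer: -1607/23618 ≈ -0.068041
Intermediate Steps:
X = -47236
3214/X = 3214/(-47236) = 3214*(-1/47236) = -1607/23618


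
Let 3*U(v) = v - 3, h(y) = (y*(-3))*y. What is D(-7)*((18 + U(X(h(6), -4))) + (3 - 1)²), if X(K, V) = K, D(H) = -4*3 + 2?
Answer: 150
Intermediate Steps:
D(H) = -10 (D(H) = -12 + 2 = -10)
h(y) = -3*y² (h(y) = (-3*y)*y = -3*y²)
U(v) = -1 + v/3 (U(v) = (v - 3)/3 = (-3 + v)/3 = -1 + v/3)
D(-7)*((18 + U(X(h(6), -4))) + (3 - 1)²) = -10*((18 + (-1 + (-3*6²)/3)) + (3 - 1)²) = -10*((18 + (-1 + (-3*36)/3)) + 2²) = -10*((18 + (-1 + (⅓)*(-108))) + 4) = -10*((18 + (-1 - 36)) + 4) = -10*((18 - 37) + 4) = -10*(-19 + 4) = -10*(-15) = 150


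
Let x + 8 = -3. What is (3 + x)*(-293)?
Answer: 2344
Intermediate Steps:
x = -11 (x = -8 - 3 = -11)
(3 + x)*(-293) = (3 - 11)*(-293) = -8*(-293) = 2344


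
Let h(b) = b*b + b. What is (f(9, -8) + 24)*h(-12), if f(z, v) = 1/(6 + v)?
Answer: 3102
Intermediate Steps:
h(b) = b + b² (h(b) = b² + b = b + b²)
(f(9, -8) + 24)*h(-12) = (1/(6 - 8) + 24)*(-12*(1 - 12)) = (1/(-2) + 24)*(-12*(-11)) = (-½ + 24)*132 = (47/2)*132 = 3102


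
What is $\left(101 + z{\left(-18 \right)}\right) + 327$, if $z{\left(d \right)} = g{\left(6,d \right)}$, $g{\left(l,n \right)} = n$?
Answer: $410$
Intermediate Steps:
$z{\left(d \right)} = d$
$\left(101 + z{\left(-18 \right)}\right) + 327 = \left(101 - 18\right) + 327 = 83 + 327 = 410$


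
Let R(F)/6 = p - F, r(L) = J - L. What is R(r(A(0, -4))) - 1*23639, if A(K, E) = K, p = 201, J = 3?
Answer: -22451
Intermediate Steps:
r(L) = 3 - L
R(F) = 1206 - 6*F (R(F) = 6*(201 - F) = 1206 - 6*F)
R(r(A(0, -4))) - 1*23639 = (1206 - 6*(3 - 1*0)) - 1*23639 = (1206 - 6*(3 + 0)) - 23639 = (1206 - 6*3) - 23639 = (1206 - 18) - 23639 = 1188 - 23639 = -22451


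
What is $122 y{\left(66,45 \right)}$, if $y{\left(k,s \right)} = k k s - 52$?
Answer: $23908096$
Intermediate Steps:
$y{\left(k,s \right)} = -52 + s k^{2}$ ($y{\left(k,s \right)} = k^{2} s - 52 = s k^{2} - 52 = -52 + s k^{2}$)
$122 y{\left(66,45 \right)} = 122 \left(-52 + 45 \cdot 66^{2}\right) = 122 \left(-52 + 45 \cdot 4356\right) = 122 \left(-52 + 196020\right) = 122 \cdot 195968 = 23908096$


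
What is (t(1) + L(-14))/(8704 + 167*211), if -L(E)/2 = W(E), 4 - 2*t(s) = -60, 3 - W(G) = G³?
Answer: -5462/43941 ≈ -0.12430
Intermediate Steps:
W(G) = 3 - G³
t(s) = 32 (t(s) = 2 - ½*(-60) = 2 + 30 = 32)
L(E) = -6 + 2*E³ (L(E) = -2*(3 - E³) = -6 + 2*E³)
(t(1) + L(-14))/(8704 + 167*211) = (32 + (-6 + 2*(-14)³))/(8704 + 167*211) = (32 + (-6 + 2*(-2744)))/(8704 + 35237) = (32 + (-6 - 5488))/43941 = (32 - 5494)*(1/43941) = -5462*1/43941 = -5462/43941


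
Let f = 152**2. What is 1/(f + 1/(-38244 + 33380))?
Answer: 4864/112377855 ≈ 4.3283e-5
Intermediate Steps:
f = 23104
1/(f + 1/(-38244 + 33380)) = 1/(23104 + 1/(-38244 + 33380)) = 1/(23104 + 1/(-4864)) = 1/(23104 - 1/4864) = 1/(112377855/4864) = 4864/112377855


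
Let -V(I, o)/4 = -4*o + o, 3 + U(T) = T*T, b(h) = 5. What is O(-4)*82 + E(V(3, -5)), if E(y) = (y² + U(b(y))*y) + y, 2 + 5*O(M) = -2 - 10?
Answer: 9952/5 ≈ 1990.4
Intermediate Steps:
U(T) = -3 + T² (U(T) = -3 + T*T = -3 + T²)
O(M) = -14/5 (O(M) = -⅖ + (-2 - 10)/5 = -⅖ + (⅕)*(-12) = -⅖ - 12/5 = -14/5)
V(I, o) = 12*o (V(I, o) = -4*(-4*o + o) = -(-12)*o = 12*o)
E(y) = y² + 23*y (E(y) = (y² + (-3 + 5²)*y) + y = (y² + (-3 + 25)*y) + y = (y² + 22*y) + y = y² + 23*y)
O(-4)*82 + E(V(3, -5)) = -14/5*82 + (12*(-5))*(23 + 12*(-5)) = -1148/5 - 60*(23 - 60) = -1148/5 - 60*(-37) = -1148/5 + 2220 = 9952/5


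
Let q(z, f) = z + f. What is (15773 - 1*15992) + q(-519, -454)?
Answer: -1192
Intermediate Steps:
q(z, f) = f + z
(15773 - 1*15992) + q(-519, -454) = (15773 - 1*15992) + (-454 - 519) = (15773 - 15992) - 973 = -219 - 973 = -1192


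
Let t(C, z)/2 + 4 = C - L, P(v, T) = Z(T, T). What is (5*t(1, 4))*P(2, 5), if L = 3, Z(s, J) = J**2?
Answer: -1500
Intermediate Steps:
P(v, T) = T**2
t(C, z) = -14 + 2*C (t(C, z) = -8 + 2*(C - 1*3) = -8 + 2*(C - 3) = -8 + 2*(-3 + C) = -8 + (-6 + 2*C) = -14 + 2*C)
(5*t(1, 4))*P(2, 5) = (5*(-14 + 2*1))*5**2 = (5*(-14 + 2))*25 = (5*(-12))*25 = -60*25 = -1500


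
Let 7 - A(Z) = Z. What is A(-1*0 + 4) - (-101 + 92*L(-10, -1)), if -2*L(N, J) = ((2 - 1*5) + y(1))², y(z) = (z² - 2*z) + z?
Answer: 518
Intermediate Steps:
y(z) = z² - z
L(N, J) = -9/2 (L(N, J) = -((2 - 1*5) + 1*(-1 + 1))²/2 = -((2 - 5) + 1*0)²/2 = -(-3 + 0)²/2 = -½*(-3)² = -½*9 = -9/2)
A(Z) = 7 - Z
A(-1*0 + 4) - (-101 + 92*L(-10, -1)) = (7 - (-1*0 + 4)) - (-101 + 92*(-9/2)) = (7 - (0 + 4)) - (-101 - 414) = (7 - 1*4) - 1*(-515) = (7 - 4) + 515 = 3 + 515 = 518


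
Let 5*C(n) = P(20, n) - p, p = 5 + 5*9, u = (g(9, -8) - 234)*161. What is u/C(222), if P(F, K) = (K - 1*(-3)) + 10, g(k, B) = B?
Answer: -38962/37 ≈ -1053.0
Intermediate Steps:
P(F, K) = 13 + K (P(F, K) = (K + 3) + 10 = (3 + K) + 10 = 13 + K)
u = -38962 (u = (-8 - 234)*161 = -242*161 = -38962)
p = 50 (p = 5 + 45 = 50)
C(n) = -37/5 + n/5 (C(n) = ((13 + n) - 1*50)/5 = ((13 + n) - 50)/5 = (-37 + n)/5 = -37/5 + n/5)
u/C(222) = -38962/(-37/5 + (1/5)*222) = -38962/(-37/5 + 222/5) = -38962/37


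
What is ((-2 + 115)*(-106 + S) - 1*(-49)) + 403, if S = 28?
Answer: -8362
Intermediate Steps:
((-2 + 115)*(-106 + S) - 1*(-49)) + 403 = ((-2 + 115)*(-106 + 28) - 1*(-49)) + 403 = (113*(-78) + 49) + 403 = (-8814 + 49) + 403 = -8765 + 403 = -8362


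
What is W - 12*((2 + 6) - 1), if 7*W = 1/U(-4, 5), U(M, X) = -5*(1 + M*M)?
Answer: -49981/595 ≈ -84.002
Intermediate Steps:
U(M, X) = -5 - 5*M² (U(M, X) = -5*(1 + M²) = -5 - 5*M²)
W = -1/595 (W = 1/(7*(-5 - 5*(-4)²)) = 1/(7*(-5 - 5*16)) = 1/(7*(-5 - 80)) = (⅐)/(-85) = (⅐)*(-1/85) = -1/595 ≈ -0.0016807)
W - 12*((2 + 6) - 1) = -1/595 - 12*((2 + 6) - 1) = -1/595 - 12*(8 - 1) = -1/595 - 12*7 = -1/595 - 84 = -49981/595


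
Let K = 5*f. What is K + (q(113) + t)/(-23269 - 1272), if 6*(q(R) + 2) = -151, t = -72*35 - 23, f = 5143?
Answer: 3786446311/147246 ≈ 25715.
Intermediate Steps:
t = -2543 (t = -2520 - 23 = -2543)
q(R) = -163/6 (q(R) = -2 + (⅙)*(-151) = -2 - 151/6 = -163/6)
K = 25715 (K = 5*5143 = 25715)
K + (q(113) + t)/(-23269 - 1272) = 25715 + (-163/6 - 2543)/(-23269 - 1272) = 25715 - 15421/6/(-24541) = 25715 - 15421/6*(-1/24541) = 25715 + 15421/147246 = 3786446311/147246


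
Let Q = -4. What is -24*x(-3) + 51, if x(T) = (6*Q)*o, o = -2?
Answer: -1101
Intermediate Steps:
x(T) = 48 (x(T) = (6*(-4))*(-2) = -24*(-2) = 48)
-24*x(-3) + 51 = -24*48 + 51 = -1152 + 51 = -1101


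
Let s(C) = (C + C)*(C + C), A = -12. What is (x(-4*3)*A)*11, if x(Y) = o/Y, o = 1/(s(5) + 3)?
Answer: 11/103 ≈ 0.10680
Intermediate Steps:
s(C) = 4*C² (s(C) = (2*C)*(2*C) = 4*C²)
o = 1/103 (o = 1/(4*5² + 3) = 1/(4*25 + 3) = 1/(100 + 3) = 1/103 ≈ 0.0097087)
x(Y) = 1/(103*Y)
(x(-4*3)*A)*11 = ((1/(103*((-4*3))))*(-12))*11 = (((1/103)/(-12))*(-12))*11 = (((1/103)*(-1/12))*(-12))*11 = -1/1236*(-12)*11 = (1/103)*11 = 11/103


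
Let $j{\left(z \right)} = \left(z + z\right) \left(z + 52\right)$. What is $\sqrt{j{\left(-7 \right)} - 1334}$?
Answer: $2 i \sqrt{491} \approx 44.317 i$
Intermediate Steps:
$j{\left(z \right)} = 2 z \left(52 + z\right)$
$\sqrt{j{\left(-7 \right)} - 1334} = \sqrt{2 \left(-7\right) \left(52 - 7\right) - 1334} = \sqrt{2 \left(-7\right) 45 - 1334} = \sqrt{-630 - 1334} = \sqrt{-1964} = 2 i \sqrt{491}$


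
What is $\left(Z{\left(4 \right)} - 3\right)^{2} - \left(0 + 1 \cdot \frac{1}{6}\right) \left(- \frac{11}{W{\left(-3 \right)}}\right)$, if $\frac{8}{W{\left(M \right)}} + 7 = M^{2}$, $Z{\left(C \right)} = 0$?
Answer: $\frac{227}{24} \approx 9.4583$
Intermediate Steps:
$W{\left(M \right)} = \frac{8}{-7 + M^{2}}$
$\left(Z{\left(4 \right)} - 3\right)^{2} - \left(0 + 1 \cdot \frac{1}{6}\right) \left(- \frac{11}{W{\left(-3 \right)}}\right) = \left(0 - 3\right)^{2} - \left(0 + 1 \cdot \frac{1}{6}\right) \left(- \frac{11}{8 \frac{1}{-7 + \left(-3\right)^{2}}}\right) = \left(-3\right)^{2} - \left(0 + 1 \cdot \frac{1}{6}\right) \left(- \frac{11}{8 \frac{1}{-7 + 9}}\right) = 9 - \left(0 + \frac{1}{6}\right) \left(- \frac{11}{8 \cdot \frac{1}{2}}\right) = 9 - \frac{\left(-11\right) \frac{1}{8 \cdot \frac{1}{2}}}{6} = 9 - \frac{\left(-11\right) \frac{1}{4}}{6} = 9 - \frac{1}{6} \left(- \frac{11}{4}\right) = 9 - - \frac{11}{24} = 9 + \frac{11}{24} = \frac{227}{24}$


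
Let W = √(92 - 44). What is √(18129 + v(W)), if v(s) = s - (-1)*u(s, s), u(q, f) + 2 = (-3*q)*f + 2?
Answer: √(17985 + 4*√3) ≈ 134.13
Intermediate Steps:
W = 4*√3 (W = √48 = 4*√3 ≈ 6.9282)
u(q, f) = -3*f*q (u(q, f) = -2 + ((-3*q)*f + 2) = -2 + (-3*f*q + 2) = -2 + (2 - 3*f*q) = -3*f*q)
v(s) = s - 3*s² (v(s) = s - (-1)*(-3*s*s) = s - (-1)*(-3*s²) = s - 3*s²)
√(18129 + v(W)) = √(18129 + (4*√3)*(1 - 12*√3)) = √(18129 + 4*√3*(1 - 12*√3))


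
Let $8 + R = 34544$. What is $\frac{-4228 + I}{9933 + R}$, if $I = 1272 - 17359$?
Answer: $- \frac{20315}{44469} \approx -0.45684$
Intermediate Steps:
$R = 34536$ ($R = -8 + 34544 = 34536$)
$I = -16087$ ($I = 1272 - 17359 = -16087$)
$\frac{-4228 + I}{9933 + R} = \frac{-4228 - 16087}{9933 + 34536} = - \frac{20315}{44469}$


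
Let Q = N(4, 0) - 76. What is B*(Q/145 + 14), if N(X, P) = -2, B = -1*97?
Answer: -189344/145 ≈ -1305.8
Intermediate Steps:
B = -97
Q = -78 (Q = -2 - 76 = -78)
B*(Q/145 + 14) = -97*(-78/145 + 14) = -97*1952/145 = -189344/145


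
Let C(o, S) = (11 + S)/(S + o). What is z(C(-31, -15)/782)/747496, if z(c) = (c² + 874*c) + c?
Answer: 1967219/15113257032826 ≈ 1.3017e-7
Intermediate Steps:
C(o, S) = (11 + S)/(S + o)
z(c) = c² + 875*c
z(C(-31, -15)/782)/747496 = ((((11 - 15)/(-15 - 31))/782)*(875 + ((11 - 15)/(-15 - 31))/782))/747496 = (((-4/(-46))*(1/782))*(875 + (-4/(-46))*(1/782)))*(1/747496) = ((-1/46*(-4)*(1/782))*(875 - 1/46*(-4)*(1/782)))*(1/747496) = (((2/23)*(1/782))*(875 + (2/23)*(1/782)))*(1/747496) = ((875 + 1/8993)/8993)*(1/747496) = ((1/8993)*(7868876/8993))*(1/747496) = (7868876/80874049)*(1/747496) = 1967219/15113257032826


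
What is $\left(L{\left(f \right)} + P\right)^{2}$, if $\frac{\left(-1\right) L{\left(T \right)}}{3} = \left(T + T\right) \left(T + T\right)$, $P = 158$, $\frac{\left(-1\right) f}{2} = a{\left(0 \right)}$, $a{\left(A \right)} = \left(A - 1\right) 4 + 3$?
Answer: $12100$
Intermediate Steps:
$a{\left(A \right)} = -1 + 4 A$ ($a{\left(A \right)} = \left(-1 + A\right) 4 + 3 = \left(-4 + 4 A\right) + 3 = -1 + 4 A$)
$f = 2$ ($f = - 2 \left(-1 + 4 \cdot 0\right) = - 2 \left(-1 + 0\right) = \left(-2\right) \left(-1\right) = 2$)
$L{\left(T \right)} = - 12 T^{2}$ ($L{\left(T \right)} = - 3 \left(T + T\right) \left(T + T\right) = - 3 \cdot 2 T 2 T = - 3 \cdot 4 T^{2} = - 12 T^{2}$)
$\left(L{\left(f \right)} + P\right)^{2} = \left(- 12 \cdot 2^{2} + 158\right)^{2} = \left(\left(-12\right) 4 + 158\right)^{2} = \left(-48 + 158\right)^{2} = 110^{2} = 12100$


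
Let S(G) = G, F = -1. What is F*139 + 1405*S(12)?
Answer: 16721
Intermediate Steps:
F*139 + 1405*S(12) = -1*139 + 1405*12 = -139 + 16860 = 16721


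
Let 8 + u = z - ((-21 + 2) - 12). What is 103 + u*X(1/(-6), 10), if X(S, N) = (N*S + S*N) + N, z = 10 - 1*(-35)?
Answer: 1669/3 ≈ 556.33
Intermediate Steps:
z = 45 (z = 10 + 35 = 45)
X(S, N) = N + 2*N*S (X(S, N) = (N*S + N*S) + N = 2*N*S + N = N + 2*N*S)
u = 68 (u = -8 + (45 - ((-21 + 2) - 12)) = -8 + (45 - (-19 - 12)) = -8 + (45 - 1*(-31)) = -8 + (45 + 31) = -8 + 76 = 68)
103 + u*X(1/(-6), 10) = 103 + 68*(10*(1 + 2/(-6))) = 103 + 68*(10*(1 + 2*(-⅙))) = 103 + 68*(10*(1 - ⅓)) = 103 + 68*(10*(⅔)) = 103 + 68*(20/3) = 103 + 1360/3 = 1669/3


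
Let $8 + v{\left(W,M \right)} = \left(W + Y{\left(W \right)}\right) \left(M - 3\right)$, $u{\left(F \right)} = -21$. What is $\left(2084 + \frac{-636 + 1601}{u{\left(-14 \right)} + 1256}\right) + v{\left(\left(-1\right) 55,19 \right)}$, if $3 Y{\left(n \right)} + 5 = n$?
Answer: $\frac{216565}{247} \approx 876.78$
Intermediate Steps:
$Y{\left(n \right)} = - \frac{5}{3} + \frac{n}{3}$
$v{\left(W,M \right)} = -8 + \left(-3 + M\right) \left(- \frac{5}{3} + \frac{4 W}{3}\right)$ ($v{\left(W,M \right)} = -8 + \left(W + \left(- \frac{5}{3} + \frac{W}{3}\right)\right) \left(M - 3\right) = -8 + \left(- \frac{5}{3} + \frac{4 W}{3}\right) \left(-3 + M\right) = -8 + \left(-3 + M\right) \left(- \frac{5}{3} + \frac{4 W}{3}\right)$)
$\left(2084 + \frac{-636 + 1601}{u{\left(-14 \right)} + 1256}\right) + v{\left(\left(-1\right) 55,19 \right)} = \left(2084 + \frac{-636 + 1601}{-21 + 1256}\right) - \left(\frac{104}{3} - \left(- \frac{64}{3}\right) 55\right) = \left(2084 + \frac{965}{1235}\right) - \left(- \frac{556}{3} + \frac{4180}{3}\right) = \left(2084 + 965 \cdot \frac{1}{1235}\right) - 1208 = \left(2084 + \frac{193}{247}\right) - 1208 = \frac{514941}{247} - 1208 = \frac{216565}{247}$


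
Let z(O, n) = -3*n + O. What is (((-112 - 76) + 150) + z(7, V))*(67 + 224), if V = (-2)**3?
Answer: -2037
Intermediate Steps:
V = -8
z(O, n) = O - 3*n
(((-112 - 76) + 150) + z(7, V))*(67 + 224) = (((-112 - 76) + 150) + (7 - 3*(-8)))*(67 + 224) = ((-188 + 150) + (7 + 24))*291 = (-38 + 31)*291 = -7*291 = -2037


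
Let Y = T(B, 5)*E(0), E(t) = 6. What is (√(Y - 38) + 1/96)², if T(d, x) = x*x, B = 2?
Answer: 1032193/9216 + √7/12 ≈ 112.22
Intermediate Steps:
T(d, x) = x²
Y = 150 (Y = 5²*6 = 25*6 = 150)
(√(Y - 38) + 1/96)² = (√(150 - 38) + 1/96)² = (√112 + 1/96)² = (4*√7 + 1/96)² = (1/96 + 4*√7)²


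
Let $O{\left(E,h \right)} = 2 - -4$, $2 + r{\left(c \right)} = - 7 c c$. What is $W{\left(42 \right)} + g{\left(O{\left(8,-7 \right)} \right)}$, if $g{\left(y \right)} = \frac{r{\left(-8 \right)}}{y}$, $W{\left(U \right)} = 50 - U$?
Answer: $-67$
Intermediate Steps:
$r{\left(c \right)} = -2 - 7 c^{2}$ ($r{\left(c \right)} = -2 + - 7 c c = -2 - 7 c^{2}$)
$O{\left(E,h \right)} = 6$ ($O{\left(E,h \right)} = 2 + 4 = 6$)
$g{\left(y \right)} = - \frac{450}{y}$ ($g{\left(y \right)} = \frac{-2 - 7 \left(-8\right)^{2}}{y} = \frac{-2 - 448}{y} = - \frac{450}{y}$)
$W{\left(42 \right)} + g{\left(O{\left(8,-7 \right)} \right)} = \left(50 - 42\right) - \frac{450}{6} = \left(50 - 42\right) - 75 = 8 - 75 = -67$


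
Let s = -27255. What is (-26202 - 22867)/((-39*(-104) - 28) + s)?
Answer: 49069/23227 ≈ 2.1126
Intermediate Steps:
(-26202 - 22867)/((-39*(-104) - 28) + s) = (-26202 - 22867)/((-39*(-104) - 28) - 27255) = -49069/((4056 - 28) - 27255) = -49069/(4028 - 27255) = -49069/(-23227) = -49069*(-1/23227) = 49069/23227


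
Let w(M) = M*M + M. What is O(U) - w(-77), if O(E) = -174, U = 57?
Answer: -6026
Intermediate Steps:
w(M) = M + M**2 (w(M) = M**2 + M = M + M**2)
O(U) - w(-77) = -174 - (-77)*(1 - 77) = -174 - (-77)*(-76) = -174 - 1*5852 = -174 - 5852 = -6026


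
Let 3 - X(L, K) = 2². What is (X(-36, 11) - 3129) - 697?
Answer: -3827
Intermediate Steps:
X(L, K) = -1 (X(L, K) = 3 - 1*2² = 3 - 1*4 = 3 - 4 = -1)
(X(-36, 11) - 3129) - 697 = (-1 - 3129) - 697 = -3130 - 697 = -3827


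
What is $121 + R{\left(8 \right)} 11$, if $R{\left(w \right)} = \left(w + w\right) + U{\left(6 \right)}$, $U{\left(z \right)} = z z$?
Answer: $693$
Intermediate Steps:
$U{\left(z \right)} = z^{2}$
$R{\left(w \right)} = 36 + 2 w$ ($R{\left(w \right)} = \left(w + w\right) + 6^{2} = 2 w + 36 = 36 + 2 w$)
$121 + R{\left(8 \right)} 11 = 121 + \left(36 + 2 \cdot 8\right) 11 = 121 + \left(36 + 16\right) 11 = 121 + 52 \cdot 11 = 121 + 572 = 693$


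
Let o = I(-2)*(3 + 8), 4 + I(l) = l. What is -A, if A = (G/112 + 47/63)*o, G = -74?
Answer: 473/84 ≈ 5.6310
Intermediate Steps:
I(l) = -4 + l
o = -66 (o = (-4 - 2)*(3 + 8) = -6*11 = -66)
A = -473/84 (A = (-74/112 + 47/63)*(-66) = (-74*1/112 + 47*(1/63))*(-66) = (-37/56 + 47/63)*(-66) = (43/504)*(-66) = -473/84 ≈ -5.6310)
-A = -1*(-473/84) = 473/84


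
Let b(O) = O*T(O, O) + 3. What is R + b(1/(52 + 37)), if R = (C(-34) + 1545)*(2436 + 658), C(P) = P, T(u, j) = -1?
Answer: 416078292/89 ≈ 4.6750e+6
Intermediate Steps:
R = 4675034 (R = (-34 + 1545)*(2436 + 658) = 1511*3094 = 4675034)
b(O) = 3 - O (b(O) = O*(-1) + 3 = -O + 3 = 3 - O)
R + b(1/(52 + 37)) = 4675034 + (3 - 1/(52 + 37)) = 4675034 + (3 - 1/89) = 4675034 + 266/89 = 416078292/89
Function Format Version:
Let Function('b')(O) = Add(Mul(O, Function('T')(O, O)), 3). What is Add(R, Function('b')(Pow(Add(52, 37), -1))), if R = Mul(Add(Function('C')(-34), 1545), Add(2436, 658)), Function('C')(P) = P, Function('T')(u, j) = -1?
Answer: Rational(416078292, 89) ≈ 4.6750e+6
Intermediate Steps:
R = 4675034 (R = Mul(Add(-34, 1545), Add(2436, 658)) = Mul(1511, 3094) = 4675034)
Function('b')(O) = Add(3, Mul(-1, O)) (Function('b')(O) = Add(Mul(O, -1), 3) = Add(Mul(-1, O), 3) = Add(3, Mul(-1, O)))
Add(R, Function('b')(Pow(Add(52, 37), -1))) = Add(4675034, Add(3, Mul(-1, Pow(Add(52, 37), -1)))) = Add(4675034, Add(3, Mul(-1, Pow(89, -1)))) = Add(4675034, Add(3, Mul(-1, Rational(1, 89)))) = Add(4675034, Add(3, Rational(-1, 89))) = Add(4675034, Rational(266, 89)) = Rational(416078292, 89)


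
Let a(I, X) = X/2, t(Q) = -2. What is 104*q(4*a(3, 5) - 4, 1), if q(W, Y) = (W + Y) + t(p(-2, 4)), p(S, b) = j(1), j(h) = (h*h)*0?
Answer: 520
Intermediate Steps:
j(h) = 0 (j(h) = h**2*0 = 0)
p(S, b) = 0
a(I, X) = X/2 (a(I, X) = X*(1/2) = X/2)
q(W, Y) = -2 + W + Y (q(W, Y) = (W + Y) - 2 = -2 + W + Y)
104*q(4*a(3, 5) - 4, 1) = 104*(-2 + (4*((1/2)*5) - 4) + 1) = 104*(-2 + (4*(5/2) - 4) + 1) = 104*(-2 + (10 - 4) + 1) = 104*(-2 + 6 + 1) = 104*5 = 520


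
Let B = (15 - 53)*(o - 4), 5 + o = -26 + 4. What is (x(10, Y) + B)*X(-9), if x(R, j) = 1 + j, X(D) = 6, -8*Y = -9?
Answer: 28323/4 ≈ 7080.8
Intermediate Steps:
o = -27 (o = -5 + (-26 + 4) = -5 - 22 = -27)
Y = 9/8 (Y = -⅛*(-9) = 9/8 ≈ 1.1250)
B = 1178 (B = (15 - 53)*(-27 - 4) = -38*(-31) = 1178)
(x(10, Y) + B)*X(-9) = ((1 + 9/8) + 1178)*6 = (17/8 + 1178)*6 = (9441/8)*6 = 28323/4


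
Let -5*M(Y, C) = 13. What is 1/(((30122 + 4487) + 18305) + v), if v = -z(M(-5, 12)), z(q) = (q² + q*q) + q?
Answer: 25/1322577 ≈ 1.8903e-5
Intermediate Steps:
M(Y, C) = -13/5 (M(Y, C) = -⅕*13 = -13/5)
z(q) = q + 2*q² (z(q) = (q² + q²) + q = 2*q² + q = q + 2*q²)
v = -273/25 (v = -(-13)*(1 + 2*(-13/5))/5 = -(-13)*(1 - 26/5)/5 = -(-13)*(-21)/(5*5) = -1*273/25 = -273/25 ≈ -10.920)
1/(((30122 + 4487) + 18305) + v) = 1/(((30122 + 4487) + 18305) - 273/25) = 1/((34609 + 18305) - 273/25) = 1/(52914 - 273/25) = 1/(1322577/25) = 25/1322577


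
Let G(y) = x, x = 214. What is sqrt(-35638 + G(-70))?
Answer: 12*I*sqrt(246) ≈ 188.21*I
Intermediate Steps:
G(y) = 214
sqrt(-35638 + G(-70)) = sqrt(-35638 + 214) = sqrt(-35424) = 12*I*sqrt(246)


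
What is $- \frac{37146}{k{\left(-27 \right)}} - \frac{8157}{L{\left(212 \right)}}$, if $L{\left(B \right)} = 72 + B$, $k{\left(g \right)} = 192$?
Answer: $- \frac{504817}{2272} \approx -222.19$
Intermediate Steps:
$- \frac{37146}{k{\left(-27 \right)}} - \frac{8157}{L{\left(212 \right)}} = - \frac{37146}{192} - \frac{8157}{72 + 212} = \left(-37146\right) \frac{1}{192} - \frac{8157}{284} = - \frac{6191}{32} - \frac{8157}{284} = - \frac{504817}{2272}$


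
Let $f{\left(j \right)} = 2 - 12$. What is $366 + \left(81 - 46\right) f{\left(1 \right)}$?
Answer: $16$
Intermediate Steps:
$f{\left(j \right)} = -10$ ($f{\left(j \right)} = 2 - 12 = -10$)
$366 + \left(81 - 46\right) f{\left(1 \right)} = 366 + \left(81 - 46\right) \left(-10\right) = 366 + 35 \left(-10\right) = 366 - 350 = 16$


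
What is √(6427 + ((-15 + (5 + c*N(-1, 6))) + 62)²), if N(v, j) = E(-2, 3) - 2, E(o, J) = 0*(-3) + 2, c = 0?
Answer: √9131 ≈ 95.556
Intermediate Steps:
E(o, J) = 2 (E(o, J) = 0 + 2 = 2)
N(v, j) = 0 (N(v, j) = 2 - 2 = 0)
√(6427 + ((-15 + (5 + c*N(-1, 6))) + 62)²) = √(6427 + ((-15 + (5 + 0*0)) + 62)²) = √(6427 + ((-15 + (5 + 0)) + 62)²) = √(6427 + ((-15 + 5) + 62)²) = √(6427 + (-10 + 62)²) = √(6427 + 52²) = √(6427 + 2704) = √9131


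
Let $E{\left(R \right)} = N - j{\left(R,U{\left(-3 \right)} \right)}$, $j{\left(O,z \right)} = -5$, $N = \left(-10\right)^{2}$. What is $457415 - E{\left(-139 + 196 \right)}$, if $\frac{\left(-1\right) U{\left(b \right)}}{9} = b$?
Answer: $457310$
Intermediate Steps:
$U{\left(b \right)} = - 9 b$
$N = 100$
$E{\left(R \right)} = 105$ ($E{\left(R \right)} = 100 - -5 = 100 + 5 = 105$)
$457415 - E{\left(-139 + 196 \right)} = 457415 - 105 = 457310$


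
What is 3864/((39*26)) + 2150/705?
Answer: 163474/23829 ≈ 6.8603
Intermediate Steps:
3864/((39*26)) + 2150/705 = 3864/1014 + 2150*(1/705) = 3864*(1/1014) + 430/141 = 644/169 + 430/141 = 163474/23829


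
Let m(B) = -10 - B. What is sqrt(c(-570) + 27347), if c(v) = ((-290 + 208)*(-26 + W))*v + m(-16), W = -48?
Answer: I*sqrt(3431407) ≈ 1852.4*I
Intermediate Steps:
c(v) = 6 + 6068*v (c(v) = ((-290 + 208)*(-26 - 48))*v + (-10 - 1*(-16)) = (-82*(-74))*v + (-10 + 16) = 6068*v + 6 = 6 + 6068*v)
sqrt(c(-570) + 27347) = sqrt((6 + 6068*(-570)) + 27347) = sqrt((6 - 3458760) + 27347) = sqrt(-3458754 + 27347) = sqrt(-3431407) = I*sqrt(3431407)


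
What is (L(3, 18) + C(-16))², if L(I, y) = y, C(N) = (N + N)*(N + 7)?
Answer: 93636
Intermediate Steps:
C(N) = 2*N*(7 + N) (C(N) = (2*N)*(7 + N) = 2*N*(7 + N))
(L(3, 18) + C(-16))² = (18 + 2*(-16)*(7 - 16))² = (18 + 2*(-16)*(-9))² = (18 + 288)² = 306² = 93636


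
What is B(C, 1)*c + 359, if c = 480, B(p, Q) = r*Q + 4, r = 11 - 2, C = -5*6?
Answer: 6599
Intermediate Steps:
C = -30
r = 9
B(p, Q) = 4 + 9*Q (B(p, Q) = 9*Q + 4 = 4 + 9*Q)
B(C, 1)*c + 359 = (4 + 9*1)*480 + 359 = (4 + 9)*480 + 359 = 13*480 + 359 = 6240 + 359 = 6599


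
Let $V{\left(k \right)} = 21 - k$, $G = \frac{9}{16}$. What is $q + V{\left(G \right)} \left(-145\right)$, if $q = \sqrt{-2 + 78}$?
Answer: $- \frac{47415}{16} + 2 \sqrt{19} \approx -2954.7$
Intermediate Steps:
$G = \frac{9}{16}$ ($G = 9 \cdot \frac{1}{16} = \frac{9}{16} \approx 0.5625$)
$q = 2 \sqrt{19}$ ($q = \sqrt{76} = 2 \sqrt{19} \approx 8.7178$)
$q + V{\left(G \right)} \left(-145\right) = 2 \sqrt{19} + \left(21 - \frac{9}{16}\right) \left(-145\right) = 2 \sqrt{19} + \frac{327}{16} \left(-145\right) = 2 \sqrt{19} - \frac{47415}{16} = - \frac{47415}{16} + 2 \sqrt{19}$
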